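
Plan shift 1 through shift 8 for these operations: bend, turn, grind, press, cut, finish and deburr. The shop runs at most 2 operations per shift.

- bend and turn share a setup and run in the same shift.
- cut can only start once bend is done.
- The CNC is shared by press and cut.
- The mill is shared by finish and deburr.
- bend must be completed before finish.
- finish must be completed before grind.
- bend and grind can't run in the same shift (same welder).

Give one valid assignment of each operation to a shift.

turn -> shift 1, deburr -> shift 4, cut -> shift 2, bend -> shift 1, finish -> shift 2, press -> shift 3, grind -> shift 3

Checking: bend(shift 1) before finish(shift 2); bend(shift 1) before cut(shift 2); finish(shift 2) before grind(shift 3); finish(shift 2) != deburr(shift 4); bend(shift 1) != grind(shift 3); press(shift 3) != cut(shift 2); bend = turn = shift 1; max 2 per shift (cap 2).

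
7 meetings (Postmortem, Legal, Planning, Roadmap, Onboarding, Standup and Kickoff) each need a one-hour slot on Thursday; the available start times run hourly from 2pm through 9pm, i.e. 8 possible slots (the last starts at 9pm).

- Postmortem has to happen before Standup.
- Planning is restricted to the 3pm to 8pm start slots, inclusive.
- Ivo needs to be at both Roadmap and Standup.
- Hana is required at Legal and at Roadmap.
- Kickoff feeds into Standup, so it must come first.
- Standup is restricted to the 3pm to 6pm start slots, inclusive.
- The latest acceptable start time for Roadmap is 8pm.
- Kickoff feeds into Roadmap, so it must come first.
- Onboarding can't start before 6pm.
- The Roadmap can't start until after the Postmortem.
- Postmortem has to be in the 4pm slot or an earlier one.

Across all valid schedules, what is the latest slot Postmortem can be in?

4pm

Postmortem's own window allows nothing later than 4pm.
Postmortem at 4pm is achievable: Kickoff -> 2pm, Planning -> 3pm, Onboarding -> 6pm, Legal -> 2pm, Standup -> 5pm, Roadmap -> 6pm, Postmortem -> 4pm.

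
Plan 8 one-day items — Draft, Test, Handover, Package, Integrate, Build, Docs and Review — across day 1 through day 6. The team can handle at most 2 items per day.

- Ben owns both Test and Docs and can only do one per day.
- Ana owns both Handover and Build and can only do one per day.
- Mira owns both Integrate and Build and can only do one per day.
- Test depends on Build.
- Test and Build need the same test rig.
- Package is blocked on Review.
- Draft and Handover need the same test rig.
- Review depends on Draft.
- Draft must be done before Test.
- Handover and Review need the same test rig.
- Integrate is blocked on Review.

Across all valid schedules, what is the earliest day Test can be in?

Precedence pushes Test to at least day 2.
Test at day 2 is achievable: Build=day 1, Handover=day 4, Draft=day 1, Test=day 2, Integrate=day 3, Review=day 2, Docs=day 4, Package=day 3.

day 2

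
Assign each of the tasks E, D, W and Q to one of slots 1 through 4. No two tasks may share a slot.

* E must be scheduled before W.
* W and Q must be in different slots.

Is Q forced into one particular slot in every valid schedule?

No

Q can be 1 (e.g. D in 4, Q in 1, E in 2, W in 3) or 2 (e.g. D in 4, W in 3, E in 1, Q in 2).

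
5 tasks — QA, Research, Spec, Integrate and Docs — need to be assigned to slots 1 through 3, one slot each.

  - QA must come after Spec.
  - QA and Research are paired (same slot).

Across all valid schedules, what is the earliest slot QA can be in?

2

Precedence pushes QA to at least 2.
QA at 2 is achievable: Integrate=1, Docs=1, QA=2, Research=2, Spec=1.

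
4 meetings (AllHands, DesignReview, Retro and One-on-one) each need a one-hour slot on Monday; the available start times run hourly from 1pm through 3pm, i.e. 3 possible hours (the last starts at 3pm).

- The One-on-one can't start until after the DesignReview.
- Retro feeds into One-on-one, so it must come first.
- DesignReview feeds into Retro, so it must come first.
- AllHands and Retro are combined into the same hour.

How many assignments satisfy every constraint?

1

Enumerating: One-on-one -> 3pm; AllHands -> 2pm; DesignReview -> 1pm; Retro -> 2pm.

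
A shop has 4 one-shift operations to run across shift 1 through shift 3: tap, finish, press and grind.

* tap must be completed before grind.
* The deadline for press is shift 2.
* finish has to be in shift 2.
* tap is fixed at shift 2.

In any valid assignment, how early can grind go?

Precedence pushes grind to at least shift 3.
grind at shift 3 is achievable: grind=shift 3; press=shift 1; tap=shift 2; finish=shift 2.

shift 3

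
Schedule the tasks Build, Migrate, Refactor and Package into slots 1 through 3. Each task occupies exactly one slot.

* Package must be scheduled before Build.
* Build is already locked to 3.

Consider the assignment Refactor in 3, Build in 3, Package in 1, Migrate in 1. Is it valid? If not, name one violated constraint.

Package must be scheduled before Build — holds.
Build is already locked to 3 — holds.

Yes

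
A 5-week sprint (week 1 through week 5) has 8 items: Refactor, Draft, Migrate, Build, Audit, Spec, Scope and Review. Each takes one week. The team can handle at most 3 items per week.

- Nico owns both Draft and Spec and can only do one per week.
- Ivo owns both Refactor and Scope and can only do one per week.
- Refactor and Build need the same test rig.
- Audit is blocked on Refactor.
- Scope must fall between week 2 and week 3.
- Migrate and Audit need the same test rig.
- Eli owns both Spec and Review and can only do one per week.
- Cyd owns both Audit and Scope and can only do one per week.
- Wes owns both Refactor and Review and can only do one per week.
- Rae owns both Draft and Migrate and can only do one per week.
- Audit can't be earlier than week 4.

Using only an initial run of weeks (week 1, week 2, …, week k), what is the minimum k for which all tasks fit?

4

The precedence chain requires at least 2 distinct weeks.
With at most 3 per week and 8 tasks, at least 3 weeks are needed.
Audit can't be placed before week 4, so the schedule must run through at least week 4.
4 works (last occupied week: week 4): for example Refactor -> week 1; Spec -> week 3; Scope -> week 2; Review -> week 4; Migrate -> week 2; Audit -> week 4; Build -> week 2; Draft -> week 1.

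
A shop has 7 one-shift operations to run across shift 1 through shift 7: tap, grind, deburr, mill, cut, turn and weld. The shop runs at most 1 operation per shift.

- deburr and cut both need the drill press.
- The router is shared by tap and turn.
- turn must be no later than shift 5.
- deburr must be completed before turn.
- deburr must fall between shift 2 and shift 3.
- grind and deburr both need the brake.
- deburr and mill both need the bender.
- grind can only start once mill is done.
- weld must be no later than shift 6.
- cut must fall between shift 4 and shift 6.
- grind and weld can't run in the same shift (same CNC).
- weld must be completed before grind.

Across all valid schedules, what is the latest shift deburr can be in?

shift 3

Deburr is available from shift 2; deburr's own window allows nothing later than shift 3.
deburr at shift 3 is achievable: turn in shift 5; deburr in shift 3; cut in shift 4; grind in shift 6; mill in shift 2; weld in shift 1; tap in shift 7.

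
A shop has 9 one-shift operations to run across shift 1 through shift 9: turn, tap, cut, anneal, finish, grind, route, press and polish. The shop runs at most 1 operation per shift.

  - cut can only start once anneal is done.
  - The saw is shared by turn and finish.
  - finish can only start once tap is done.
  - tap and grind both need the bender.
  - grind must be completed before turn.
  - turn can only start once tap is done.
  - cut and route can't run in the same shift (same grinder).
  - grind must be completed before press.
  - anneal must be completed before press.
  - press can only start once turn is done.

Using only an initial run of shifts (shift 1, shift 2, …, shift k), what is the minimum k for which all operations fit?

9 shifts

The precedence chain requires at least 3 distinct shifts.
With at most 1 per shift and 9 operations, at least 9 shifts are needed.
9 works (last occupied shift: shift 9): for example tap=shift 1, polish=shift 9, turn=shift 3, route=shift 8, anneal=shift 4, press=shift 5, finish=shift 7, grind=shift 2, cut=shift 6.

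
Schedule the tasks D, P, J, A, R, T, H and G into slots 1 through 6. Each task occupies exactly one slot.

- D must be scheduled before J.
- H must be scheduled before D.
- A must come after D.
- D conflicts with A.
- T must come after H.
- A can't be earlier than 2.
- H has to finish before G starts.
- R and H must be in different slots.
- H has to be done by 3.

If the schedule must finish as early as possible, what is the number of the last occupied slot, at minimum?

slot 3

The precedence chain requires at least 3 distinct slots.
3 works (last occupied slot: 3): for example A=3, T=2, H=1, J=3, D=2, R=2, P=1, G=2.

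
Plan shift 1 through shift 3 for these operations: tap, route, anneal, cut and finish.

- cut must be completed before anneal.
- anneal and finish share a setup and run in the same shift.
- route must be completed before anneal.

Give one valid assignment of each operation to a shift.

route=shift 1, cut=shift 1, finish=shift 2, tap=shift 1, anneal=shift 2

Checking: cut(shift 1) before anneal(shift 2); route(shift 1) before anneal(shift 2); anneal = finish = shift 2.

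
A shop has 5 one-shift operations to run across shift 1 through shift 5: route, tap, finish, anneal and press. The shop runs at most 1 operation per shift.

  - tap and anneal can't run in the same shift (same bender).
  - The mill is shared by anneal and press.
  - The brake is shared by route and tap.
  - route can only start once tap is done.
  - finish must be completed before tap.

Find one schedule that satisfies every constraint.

route=shift 3; tap=shift 2; anneal=shift 4; press=shift 5; finish=shift 1

Checking: finish(shift 1) before tap(shift 2); tap(shift 2) before route(shift 3); route(shift 3) != tap(shift 2); tap(shift 2) != anneal(shift 4); anneal(shift 4) != press(shift 5); max 1 per shift (cap 1).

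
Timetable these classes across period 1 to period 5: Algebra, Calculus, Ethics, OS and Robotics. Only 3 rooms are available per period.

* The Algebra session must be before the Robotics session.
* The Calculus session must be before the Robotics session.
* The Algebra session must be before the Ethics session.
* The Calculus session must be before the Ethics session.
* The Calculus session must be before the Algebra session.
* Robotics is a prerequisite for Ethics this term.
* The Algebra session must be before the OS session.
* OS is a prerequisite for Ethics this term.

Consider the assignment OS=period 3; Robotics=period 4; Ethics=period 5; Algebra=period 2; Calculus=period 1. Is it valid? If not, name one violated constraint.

Valid

The Algebra session must be before the OS session — holds.
Only 3 rooms are available per period — holds.
Robotics is a prerequisite for Ethics this term — holds.
The Calculus session must be before the Robotics session — holds.
The Algebra session must be before the Ethics session — holds.
The Algebra session must be before the Robotics session — holds.
The Calculus session must be before the Ethics session — holds.
OS is a prerequisite for Ethics this term — holds.
The Calculus session must be before the Algebra session — holds.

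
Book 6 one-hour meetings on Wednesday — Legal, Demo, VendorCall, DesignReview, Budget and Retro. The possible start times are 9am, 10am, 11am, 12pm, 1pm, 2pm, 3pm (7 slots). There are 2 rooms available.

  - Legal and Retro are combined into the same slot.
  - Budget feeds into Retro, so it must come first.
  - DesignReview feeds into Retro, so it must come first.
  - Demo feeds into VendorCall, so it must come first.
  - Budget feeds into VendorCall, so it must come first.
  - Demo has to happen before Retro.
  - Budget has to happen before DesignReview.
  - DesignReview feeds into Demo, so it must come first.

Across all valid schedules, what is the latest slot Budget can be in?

Downstream work caps Budget at 12pm.
Budget at 11am is achievable: VendorCall in 3pm; Retro in 2pm; Budget in 11am; Demo in 1pm; DesignReview in 12pm; Legal in 2pm.
Nothing later works — the capacity limit rule out every slot after 11am.

11am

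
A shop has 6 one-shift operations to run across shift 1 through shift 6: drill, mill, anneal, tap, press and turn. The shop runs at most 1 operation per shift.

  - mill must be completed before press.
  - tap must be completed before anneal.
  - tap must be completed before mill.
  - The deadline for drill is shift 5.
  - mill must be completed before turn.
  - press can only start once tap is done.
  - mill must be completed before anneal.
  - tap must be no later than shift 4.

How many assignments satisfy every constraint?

30

Splitting on drill: it can be shift 1 (6), shift 2 (6), shift 3 (6), shift 4 (6), shift 5 (6). Listing each branch's schedules as (mill, anneal, tap, press, turn) by shift number:
drill=shift 1: (3,4,2,5,6) (3,4,2,6,5) (3,5,2,4,6) (3,5,2,6,4) (3,6,2,4,5) (3,6,2,5,4) — 6.
drill=shift 2: (3,4,1,5,6) (3,4,1,6,5) (3,5,1,4,6) (3,5,1,6,4) (3,6,1,4,5) (3,6,1,5,4) — 6.
drill=shift 3: (2,4,1,5,6) (2,4,1,6,5) (2,5,1,4,6) (2,5,1,6,4) (2,6,1,4,5) (2,6,1,5,4) — 6.
drill=shift 4: (2,3,1,5,6) (2,3,1,6,5) (2,5,1,3,6) (2,5,1,6,3) (2,6,1,3,5) (2,6,1,5,3) — 6.
drill=shift 5: (2,3,1,4,6) (2,3,1,6,4) (2,4,1,3,6) (2,4,1,6,3) (2,6,1,3,4) (2,6,1,4,3) — 6.
Summing: 6 + 6 + 6 + 6 + 6 = 30.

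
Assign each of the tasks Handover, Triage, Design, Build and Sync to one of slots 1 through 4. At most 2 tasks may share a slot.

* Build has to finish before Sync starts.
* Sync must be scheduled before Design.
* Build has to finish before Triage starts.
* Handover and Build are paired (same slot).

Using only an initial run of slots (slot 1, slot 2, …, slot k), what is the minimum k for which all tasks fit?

The precedence chain requires at least 3 distinct slots.
With at most 2 per slot and 5 tasks, at least 3 slots are needed.
3 works (last occupied slot: 3): for example Sync=2, Build=1, Handover=1, Design=3, Triage=2.

3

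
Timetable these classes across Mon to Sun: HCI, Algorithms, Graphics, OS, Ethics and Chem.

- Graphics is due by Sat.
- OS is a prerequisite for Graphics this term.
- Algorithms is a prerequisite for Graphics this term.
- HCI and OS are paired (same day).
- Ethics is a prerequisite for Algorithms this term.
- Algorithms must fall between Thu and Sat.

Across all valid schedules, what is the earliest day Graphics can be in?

Precedence pushes Graphics to at least Fri; Graphics's own window allows nothing later than Sat.
Graphics at Fri is achievable: Algorithms=Thu, OS=Mon, HCI=Mon, Ethics=Mon, Chem=Mon, Graphics=Fri.

Fri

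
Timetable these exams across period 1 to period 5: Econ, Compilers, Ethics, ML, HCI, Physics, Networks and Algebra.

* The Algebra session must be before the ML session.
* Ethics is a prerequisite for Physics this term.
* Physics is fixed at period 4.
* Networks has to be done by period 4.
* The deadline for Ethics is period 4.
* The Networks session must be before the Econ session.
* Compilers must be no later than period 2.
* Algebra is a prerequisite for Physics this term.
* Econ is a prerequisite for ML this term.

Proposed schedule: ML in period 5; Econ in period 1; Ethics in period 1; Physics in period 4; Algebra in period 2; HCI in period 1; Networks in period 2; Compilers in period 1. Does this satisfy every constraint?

No — it violates: The Networks session must be before the Econ session

Networks has to be done by period 4 — holds.
The Networks session must be before the Econ session — violated.
Econ is a prerequisite for ML this term — holds.
The deadline for Ethics is period 4 — holds.
Ethics is a prerequisite for Physics this term — holds.
Physics is fixed at period 4 — holds.
Algebra is a prerequisite for Physics this term — holds.
The Algebra session must be before the ML session — holds.
Compilers must be no later than period 2 — holds.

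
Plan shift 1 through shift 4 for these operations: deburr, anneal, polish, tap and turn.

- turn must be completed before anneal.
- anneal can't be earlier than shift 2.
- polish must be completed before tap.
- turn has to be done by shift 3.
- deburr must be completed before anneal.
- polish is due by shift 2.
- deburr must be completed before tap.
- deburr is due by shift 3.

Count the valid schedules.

56

Splitting on deburr: it can be shift 1 (30), shift 2 (20), shift 3 (6). Listing each branch's schedules as (anneal, polish, tap, turn) by shift number:
deburr=shift 1: (2,1,2,1) (2,1,3,1) (2,1,4,1) (2,2,3,1) (2,2,4,1) (3,1,2,1) (3,1,2,2) (3,1,3,1) (3,1,3,2) (3,1,4,1) (3,1,4,2) (3,2,3,1) (3,2,3,2) (3,2,4,1) (3,2,4,2) (4,1,2,1) (4,1,2,2) (4,1,2,3) (4,1,3,1) (4,1,3,2) (4,1,3,3) (4,1,4,1) (4,1,4,2) (4,1,4,3) (4,2,3,1) (4,2,3,2) (4,2,3,3) (4,2,4,1) (4,2,4,2) (4,2,4,3) — 30.
deburr=shift 2: (3,1,3,1) (3,1,3,2) (3,1,4,1) (3,1,4,2) (3,2,3,1) (3,2,3,2) (3,2,4,1) (3,2,4,2) (4,1,3,1) (4,1,3,2) (4,1,3,3) (4,1,4,1) (4,1,4,2) (4,1,4,3) (4,2,3,1) (4,2,3,2) (4,2,3,3) (4,2,4,1) (4,2,4,2) (4,2,4,3) — 20.
deburr=shift 3: (4,1,4,1) (4,1,4,2) (4,1,4,3) (4,2,4,1) (4,2,4,2) (4,2,4,3) — 6.
Summing: 30 + 20 + 6 = 56.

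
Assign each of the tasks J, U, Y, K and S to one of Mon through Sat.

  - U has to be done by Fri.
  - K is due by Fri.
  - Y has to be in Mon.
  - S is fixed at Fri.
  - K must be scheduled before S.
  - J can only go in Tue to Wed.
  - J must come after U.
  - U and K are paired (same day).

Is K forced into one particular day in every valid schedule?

No

K can be Mon (e.g. U=Mon, J=Tue, K=Mon, Y=Mon, S=Fri) or Tue (e.g. S in Fri, K in Tue, J in Wed, Y in Mon, U in Tue).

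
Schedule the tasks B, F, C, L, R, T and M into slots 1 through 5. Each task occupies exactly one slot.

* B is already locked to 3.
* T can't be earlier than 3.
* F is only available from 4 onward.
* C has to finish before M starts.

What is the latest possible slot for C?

Downstream work caps C at 4.
C at 4 is achievable: M -> 5, R -> 1, F -> 4, T -> 3, B -> 3, C -> 4, L -> 1.

4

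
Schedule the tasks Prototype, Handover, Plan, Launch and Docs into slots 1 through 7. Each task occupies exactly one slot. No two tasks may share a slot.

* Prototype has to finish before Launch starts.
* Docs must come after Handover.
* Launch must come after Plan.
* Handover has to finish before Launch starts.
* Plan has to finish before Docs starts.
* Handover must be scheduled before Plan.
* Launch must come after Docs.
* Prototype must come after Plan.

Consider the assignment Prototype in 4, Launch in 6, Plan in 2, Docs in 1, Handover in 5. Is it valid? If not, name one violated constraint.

No — it violates: Docs must come after Handover

Docs must come after Handover — violated.
Prototype has to finish before Launch starts — holds.
Handover must be scheduled before Plan — violated.
Prototype must come after Plan — holds.
Handover has to finish before Launch starts — holds.
No two tasks may share a slot — holds.
Launch must come after Docs — holds.
Launch must come after Plan — holds.
Plan has to finish before Docs starts — violated.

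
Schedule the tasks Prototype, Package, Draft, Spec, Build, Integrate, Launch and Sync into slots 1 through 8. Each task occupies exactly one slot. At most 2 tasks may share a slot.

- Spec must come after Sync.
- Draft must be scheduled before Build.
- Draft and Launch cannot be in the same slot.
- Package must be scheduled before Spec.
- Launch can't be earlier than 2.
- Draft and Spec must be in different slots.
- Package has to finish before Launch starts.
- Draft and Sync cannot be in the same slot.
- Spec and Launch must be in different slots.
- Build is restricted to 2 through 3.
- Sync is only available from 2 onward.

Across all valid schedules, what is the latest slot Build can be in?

Build is available from 2; Build's own window allows nothing later than 3.
Build at 3 is achievable: Draft in 1; Sync in 2; Integrate in 4; Prototype in 4; Launch in 2; Package in 1; Spec in 3; Build in 3.

3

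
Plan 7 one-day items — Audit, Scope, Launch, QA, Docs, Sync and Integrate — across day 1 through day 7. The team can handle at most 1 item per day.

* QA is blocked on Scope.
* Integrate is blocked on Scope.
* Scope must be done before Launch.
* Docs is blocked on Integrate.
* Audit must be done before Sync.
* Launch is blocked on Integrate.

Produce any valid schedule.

Sync in day 7; Integrate in day 2; Launch in day 3; Scope in day 1; QA in day 5; Audit in day 4; Docs in day 6

Checking: Integrate(day 2) before Launch(day 3); Scope(day 1) before Launch(day 3); Audit(day 4) before Sync(day 7); Scope(day 1) before QA(day 5); Integrate(day 2) before Docs(day 6); Scope(day 1) before Integrate(day 2); max 1 per day (cap 1).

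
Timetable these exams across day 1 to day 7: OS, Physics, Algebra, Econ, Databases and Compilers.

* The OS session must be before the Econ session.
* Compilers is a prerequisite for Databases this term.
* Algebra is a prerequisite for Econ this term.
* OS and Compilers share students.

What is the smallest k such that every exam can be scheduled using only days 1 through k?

3

The precedence chain requires at least 2 distinct days.
Could 2 days be enough, i.e. nothing placed later than day 2? No: Databases must come after Compilers (at day 1 or later) → {day 2}; Compilers must come before Databases (at day 2 or earlier) → {day 1}; Econ must come after OS (at day 1 or later) → {day 2}; OS must come before Econ (at day 2 or earlier) → {day 1}; Compilers can't share with OS (day 1) → nothing is left.
So 2 days is not enough.
3 works (last occupied day: day 3): for example OS=day 1, Databases=day 3, Physics=day 1, Econ=day 2, Algebra=day 1, Compilers=day 2.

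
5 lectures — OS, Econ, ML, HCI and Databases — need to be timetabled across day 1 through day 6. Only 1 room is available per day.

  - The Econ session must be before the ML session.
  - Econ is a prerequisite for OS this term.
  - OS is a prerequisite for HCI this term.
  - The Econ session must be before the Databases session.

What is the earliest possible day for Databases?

Precedence pushes Databases to at least day 2.
Databases at day 2 is achievable: Econ -> day 1, OS -> day 3, HCI -> day 5, Databases -> day 2, ML -> day 4.

day 2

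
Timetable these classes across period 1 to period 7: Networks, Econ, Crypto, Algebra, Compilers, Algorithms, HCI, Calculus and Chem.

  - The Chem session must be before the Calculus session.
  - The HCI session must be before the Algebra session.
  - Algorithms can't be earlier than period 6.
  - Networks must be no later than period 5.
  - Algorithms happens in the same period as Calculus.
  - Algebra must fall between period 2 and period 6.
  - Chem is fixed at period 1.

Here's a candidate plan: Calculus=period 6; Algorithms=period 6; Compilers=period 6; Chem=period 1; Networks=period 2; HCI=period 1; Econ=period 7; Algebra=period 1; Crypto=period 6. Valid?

No — it violates: Algebra must fall between period 2 and period 6

Algorithms happens in the same period as Calculus — holds.
Networks must be no later than period 5 — holds.
The Chem session must be before the Calculus session — holds.
Chem is fixed at period 1 — holds.
Algebra must fall between period 2 and period 6 — violated.
The HCI session must be before the Algebra session — violated.
Algorithms can't be earlier than period 6 — holds.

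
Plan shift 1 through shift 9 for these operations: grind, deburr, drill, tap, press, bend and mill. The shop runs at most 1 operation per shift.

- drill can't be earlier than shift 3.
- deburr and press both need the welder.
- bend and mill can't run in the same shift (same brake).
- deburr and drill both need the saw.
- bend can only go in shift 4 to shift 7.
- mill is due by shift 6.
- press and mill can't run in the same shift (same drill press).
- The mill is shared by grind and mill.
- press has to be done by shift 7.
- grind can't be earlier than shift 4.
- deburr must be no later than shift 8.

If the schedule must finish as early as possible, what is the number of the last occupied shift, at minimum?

shift 7

With at most 1 per shift and 7 operations, at least 7 shifts are needed.
grind can't be placed before shift 4, so the schedule must run through at least shift 4.
7 works (last occupied shift: shift 7): for example press -> shift 7; mill -> shift 1; bend -> shift 5; tap -> shift 6; grind -> shift 4; deburr -> shift 2; drill -> shift 3.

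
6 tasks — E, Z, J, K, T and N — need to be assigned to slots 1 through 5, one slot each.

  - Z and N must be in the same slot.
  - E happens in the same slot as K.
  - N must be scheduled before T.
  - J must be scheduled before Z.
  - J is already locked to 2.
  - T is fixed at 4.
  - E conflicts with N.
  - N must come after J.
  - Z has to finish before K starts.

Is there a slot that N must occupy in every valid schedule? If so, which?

3

J is fixed at 2 and must come before N, so N is at least 3.
T is fixed at 4 and must come after N, so N is at most 3.
So N must be 3.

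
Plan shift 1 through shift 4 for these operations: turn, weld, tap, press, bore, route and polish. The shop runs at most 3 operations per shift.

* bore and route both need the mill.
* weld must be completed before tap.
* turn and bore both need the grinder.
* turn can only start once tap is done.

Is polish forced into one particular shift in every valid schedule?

No

polish can be shift 1 (e.g. tap=shift 2, weld=shift 1, press=shift 1, bore=shift 2, turn=shift 3, polish=shift 1, route=shift 3) or shift 2 (e.g. weld in shift 1, bore in shift 1, tap in shift 2, polish in shift 2, turn in shift 3, route in shift 2, press in shift 1).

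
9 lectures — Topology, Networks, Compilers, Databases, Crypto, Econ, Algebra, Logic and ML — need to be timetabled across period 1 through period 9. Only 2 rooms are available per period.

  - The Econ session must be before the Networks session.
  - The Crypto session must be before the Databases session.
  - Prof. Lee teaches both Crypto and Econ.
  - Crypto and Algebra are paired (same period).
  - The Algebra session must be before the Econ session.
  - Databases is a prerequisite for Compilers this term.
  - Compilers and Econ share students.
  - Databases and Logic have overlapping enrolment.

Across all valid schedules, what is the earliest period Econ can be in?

Precedence pushes Econ to at least period 2; downstream work caps Econ at period 8.
Econ at period 2 is achievable: Databases in period 2; Econ in period 2; Crypto in period 1; Algebra in period 1; Logic in period 4; ML in period 5; Networks in period 3; Compilers in period 3; Topology in period 4.

period 2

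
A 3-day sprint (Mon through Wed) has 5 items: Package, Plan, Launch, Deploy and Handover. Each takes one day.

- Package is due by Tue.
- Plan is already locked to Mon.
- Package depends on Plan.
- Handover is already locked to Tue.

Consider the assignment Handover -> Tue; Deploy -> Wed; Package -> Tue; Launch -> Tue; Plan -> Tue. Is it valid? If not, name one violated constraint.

Package is due by Tue — holds.
Package depends on Plan — violated.
Handover is already locked to Tue — holds.
Plan is already locked to Mon — violated.

No — it violates: Plan is already locked to Mon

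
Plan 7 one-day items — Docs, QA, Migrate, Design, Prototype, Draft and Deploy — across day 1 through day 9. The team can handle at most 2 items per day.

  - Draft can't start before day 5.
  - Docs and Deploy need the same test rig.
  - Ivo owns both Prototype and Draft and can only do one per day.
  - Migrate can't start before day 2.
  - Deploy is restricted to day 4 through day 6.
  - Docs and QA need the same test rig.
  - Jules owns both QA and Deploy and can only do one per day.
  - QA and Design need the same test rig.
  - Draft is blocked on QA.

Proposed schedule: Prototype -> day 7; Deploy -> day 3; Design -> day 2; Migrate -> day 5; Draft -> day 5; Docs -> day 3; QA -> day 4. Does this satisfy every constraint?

Docs and Deploy need the same test rig — violated.
Migrate can't start before day 2 — holds.
Jules owns both QA and Deploy and can only do one per day — holds.
Deploy is restricted to day 4 through day 6 — violated.
Draft can't start before day 5 — holds.
Ivo owns both Prototype and Draft and can only do one per day — holds.
Docs and QA need the same test rig — holds.
The team can handle at most 2 items per day — holds.
QA and Design need the same test rig — holds.
Draft is blocked on QA — holds.

No — it violates: Docs and Deploy need the same test rig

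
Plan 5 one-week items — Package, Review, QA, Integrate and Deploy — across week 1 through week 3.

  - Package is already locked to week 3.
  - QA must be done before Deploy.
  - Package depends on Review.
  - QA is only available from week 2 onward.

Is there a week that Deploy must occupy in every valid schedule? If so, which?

Precedence pushes Deploy to at least week 3.
So Deploy is pinned to week 3.

week 3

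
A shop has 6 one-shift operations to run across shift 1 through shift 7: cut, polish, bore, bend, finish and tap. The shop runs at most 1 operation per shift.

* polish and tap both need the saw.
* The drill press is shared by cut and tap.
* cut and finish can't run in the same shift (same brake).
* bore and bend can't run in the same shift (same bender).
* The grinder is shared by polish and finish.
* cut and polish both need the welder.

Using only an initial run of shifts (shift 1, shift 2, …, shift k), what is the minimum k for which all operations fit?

6 shifts

With at most 1 per shift and 6 operations, at least 6 shifts are needed.
6 works (last occupied shift: shift 6): for example bend -> shift 4; bore -> shift 3; cut -> shift 1; finish -> shift 5; tap -> shift 6; polish -> shift 2.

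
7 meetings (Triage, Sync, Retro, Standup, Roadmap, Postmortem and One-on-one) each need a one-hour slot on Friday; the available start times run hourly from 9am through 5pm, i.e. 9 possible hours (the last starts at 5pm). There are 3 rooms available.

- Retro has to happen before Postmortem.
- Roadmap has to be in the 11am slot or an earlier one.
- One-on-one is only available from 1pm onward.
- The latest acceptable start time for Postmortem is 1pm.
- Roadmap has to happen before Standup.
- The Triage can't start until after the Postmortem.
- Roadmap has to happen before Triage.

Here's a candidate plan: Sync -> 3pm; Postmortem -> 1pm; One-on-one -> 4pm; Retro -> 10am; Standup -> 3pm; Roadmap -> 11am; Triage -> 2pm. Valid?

The latest acceptable start time for Postmortem is 1pm — holds.
The Triage can't start until after the Postmortem — holds.
There are 3 rooms available — holds.
Roadmap has to happen before Standup — holds.
One-on-one is only available from 1pm onward — holds.
Retro has to happen before Postmortem — holds.
Roadmap has to be in the 11am slot or an earlier one — holds.
Roadmap has to happen before Triage — holds.

Valid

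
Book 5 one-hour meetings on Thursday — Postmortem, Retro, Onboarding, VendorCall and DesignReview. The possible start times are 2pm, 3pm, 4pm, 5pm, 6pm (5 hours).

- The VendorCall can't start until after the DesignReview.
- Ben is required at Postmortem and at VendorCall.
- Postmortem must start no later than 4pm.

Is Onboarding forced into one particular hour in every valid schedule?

Onboarding can be 2pm (e.g. Onboarding in 2pm; DesignReview in 2pm; Postmortem in 2pm; VendorCall in 3pm; Retro in 2pm) or 3pm (e.g. Postmortem in 2pm, Onboarding in 3pm, Retro in 2pm, DesignReview in 2pm, VendorCall in 3pm).

No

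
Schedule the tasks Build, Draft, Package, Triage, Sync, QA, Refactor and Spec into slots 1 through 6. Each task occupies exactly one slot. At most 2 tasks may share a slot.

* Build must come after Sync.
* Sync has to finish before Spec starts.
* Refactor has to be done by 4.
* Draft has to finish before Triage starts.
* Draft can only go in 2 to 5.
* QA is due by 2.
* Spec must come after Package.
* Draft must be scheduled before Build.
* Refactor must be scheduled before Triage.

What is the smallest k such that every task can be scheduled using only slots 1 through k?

The precedence chain requires at least 2 distinct slots.
With at most 2 per slot and 8 tasks, at least 4 slots are needed.
Propagating the time windows through the other constraints, Build can't land before 3, so the schedule must run through at least slot 3.
4 works (last occupied slot: 4): for example QA in 1; Sync in 1; Build in 3; Triage in 4; Draft in 2; Spec in 4; Package in 2; Refactor in 3.

4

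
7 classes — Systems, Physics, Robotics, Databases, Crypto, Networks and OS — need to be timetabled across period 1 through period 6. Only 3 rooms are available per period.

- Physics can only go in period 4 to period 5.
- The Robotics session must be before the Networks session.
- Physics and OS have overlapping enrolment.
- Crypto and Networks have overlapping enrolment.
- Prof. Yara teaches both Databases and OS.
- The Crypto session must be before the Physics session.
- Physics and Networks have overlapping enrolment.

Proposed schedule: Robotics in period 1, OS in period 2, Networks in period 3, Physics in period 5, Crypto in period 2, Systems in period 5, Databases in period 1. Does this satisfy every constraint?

Valid

Physics and Networks have overlapping enrolment — holds.
Crypto and Networks have overlapping enrolment — holds.
Physics and OS have overlapping enrolment — holds.
Prof. Yara teaches both Databases and OS — holds.
Only 3 rooms are available per period — holds.
The Robotics session must be before the Networks session — holds.
The Crypto session must be before the Physics session — holds.
Physics can only go in period 4 to period 5 — holds.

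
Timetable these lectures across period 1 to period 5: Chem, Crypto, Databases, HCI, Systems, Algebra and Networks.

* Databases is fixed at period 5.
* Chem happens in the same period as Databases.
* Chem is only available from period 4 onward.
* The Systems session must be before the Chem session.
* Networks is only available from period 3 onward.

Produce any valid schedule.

Crypto -> period 1; HCI -> period 1; Chem -> period 5; Databases -> period 5; Systems -> period 1; Networks -> period 3; Algebra -> period 1

Checking: Systems(period 1) before Chem(period 5); Chem = Databases = period 5; Networks=period 3 in [period 3,period 5]; Chem=period 5 in [period 4,period 5]; Databases=period 5 in [period 5,period 5].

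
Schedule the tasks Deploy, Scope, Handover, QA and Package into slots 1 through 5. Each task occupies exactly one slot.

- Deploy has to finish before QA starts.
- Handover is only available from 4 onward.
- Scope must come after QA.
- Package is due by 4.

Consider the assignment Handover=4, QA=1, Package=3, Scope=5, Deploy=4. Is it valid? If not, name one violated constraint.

No. Deploy has to finish before QA starts is not satisfied.

Package is due by 4 — holds.
Scope must come after QA — holds.
Handover is only available from 4 onward — holds.
Deploy has to finish before QA starts — violated.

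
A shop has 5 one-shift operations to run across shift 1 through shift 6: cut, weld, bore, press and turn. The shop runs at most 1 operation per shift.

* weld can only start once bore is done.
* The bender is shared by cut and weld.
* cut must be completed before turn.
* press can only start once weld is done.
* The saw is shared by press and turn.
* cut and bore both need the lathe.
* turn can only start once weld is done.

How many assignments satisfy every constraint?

42

Splitting on cut: it can be shift 1 (10), shift 2 (10), shift 3 (10), shift 4 (8), shift 5 (4). Listing each branch's schedules as (weld, bore, press, turn) by shift number:
cut=shift 1: (3,2,4,5) (3,2,4,6) (3,2,5,4) (3,2,5,6) (3,2,6,4) (3,2,6,5) (4,2,5,6) (4,2,6,5) (4,3,5,6) (4,3,6,5) — 10.
cut=shift 2: (3,1,4,5) (3,1,4,6) (3,1,5,4) (3,1,5,6) (3,1,6,4) (3,1,6,5) (4,1,5,6) (4,1,6,5) (4,3,5,6) (4,3,6,5) — 10.
cut=shift 3: (2,1,4,5) (2,1,4,6) (2,1,5,4) (2,1,5,6) (2,1,6,4) (2,1,6,5) (4,1,5,6) (4,1,6,5) (4,2,5,6) (4,2,6,5) — 10.
cut=shift 4: (2,1,3,5) (2,1,3,6) (2,1,5,6) (2,1,6,5) (3,1,5,6) (3,1,6,5) (3,2,5,6) (3,2,6,5) — 8.
cut=shift 5: (2,1,3,6) (2,1,4,6) (3,1,4,6) (3,2,4,6) — 4.
Summing: 10 + 10 + 10 + 8 + 4 = 42.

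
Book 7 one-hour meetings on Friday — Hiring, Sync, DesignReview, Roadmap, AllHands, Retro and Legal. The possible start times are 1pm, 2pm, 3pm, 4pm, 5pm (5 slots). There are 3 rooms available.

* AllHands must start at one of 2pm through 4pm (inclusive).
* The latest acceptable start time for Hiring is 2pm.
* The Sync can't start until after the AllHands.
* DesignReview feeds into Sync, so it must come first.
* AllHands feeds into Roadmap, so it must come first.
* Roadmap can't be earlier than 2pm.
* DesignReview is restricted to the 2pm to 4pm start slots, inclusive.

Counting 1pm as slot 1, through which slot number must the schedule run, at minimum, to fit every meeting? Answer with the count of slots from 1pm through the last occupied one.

3 slots

The precedence chain requires at least 2 distinct slots.
With at most 3 per slot and 7 meetings, at least 3 slots are needed.
Propagating the time windows through the other constraints, Sync can't land before 3pm — that is slot 3 counting from 1pm — so the schedule must run through at least 3 slots.
3 works (last occupied slot: 3pm): for example Sync -> 3pm, Roadmap -> 3pm, Legal -> 1pm, DesignReview -> 2pm, Retro -> 1pm, AllHands -> 2pm, Hiring -> 1pm.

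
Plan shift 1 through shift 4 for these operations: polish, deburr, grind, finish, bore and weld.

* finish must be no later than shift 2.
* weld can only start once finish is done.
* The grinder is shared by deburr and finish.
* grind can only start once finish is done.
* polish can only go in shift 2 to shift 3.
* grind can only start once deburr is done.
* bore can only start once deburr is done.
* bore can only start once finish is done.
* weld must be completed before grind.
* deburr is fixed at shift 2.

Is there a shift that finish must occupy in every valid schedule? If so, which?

shift 1

finish's window is shift 1–shift 2.
deburr is fixed at shift 2, and finish can't share a shift with deburr.
So finish must be shift 1.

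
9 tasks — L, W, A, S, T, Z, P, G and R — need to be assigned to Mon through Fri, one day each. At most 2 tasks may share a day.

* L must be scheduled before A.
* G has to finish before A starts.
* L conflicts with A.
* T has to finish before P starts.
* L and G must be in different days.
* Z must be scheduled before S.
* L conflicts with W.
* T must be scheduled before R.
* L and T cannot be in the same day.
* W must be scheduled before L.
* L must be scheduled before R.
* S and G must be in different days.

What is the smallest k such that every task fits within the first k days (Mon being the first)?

The precedence chain requires at least 3 distinct days.
With at most 2 per day and 9 tasks, at least 5 days are needed.
5 works (last occupied day: Fri): for example Z in Tue, R in Thu, L in Tue, A in Wed, P in Fri, G in Mon, T in Wed, W in Mon, S in Thu.

5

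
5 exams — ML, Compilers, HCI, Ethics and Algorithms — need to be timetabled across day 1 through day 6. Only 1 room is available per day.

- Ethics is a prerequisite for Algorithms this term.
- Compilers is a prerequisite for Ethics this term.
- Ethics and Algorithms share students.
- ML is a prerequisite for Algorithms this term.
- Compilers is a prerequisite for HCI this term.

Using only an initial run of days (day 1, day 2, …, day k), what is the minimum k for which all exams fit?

The precedence chain requires at least 3 distinct days.
With at most 1 per day and 5 exams, at least 5 days are needed.
5 works (last occupied day: day 5): for example ML=day 3, Compilers=day 1, Ethics=day 2, HCI=day 5, Algorithms=day 4.

5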